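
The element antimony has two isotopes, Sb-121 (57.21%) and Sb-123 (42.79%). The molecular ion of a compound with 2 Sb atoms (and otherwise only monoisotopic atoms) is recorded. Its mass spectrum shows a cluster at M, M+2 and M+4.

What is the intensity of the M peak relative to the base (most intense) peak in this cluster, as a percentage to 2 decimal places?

66.85%

(0.5721 + 0.4279)^2 gives M 0.3273, M+2 0.4896, M+4 0.1831; the largest is M+2.
P(M+2) = C(2,1) × 0.5721^1 × 0.4279^1 = 2 × 0.5721 × 0.4279 = 0.489603 (base)
P(M) = C(2,0) × 0.5721^2 × 0.4279^0 = 1 × 0.32729841 × 1.0000 = 0.327298
Relative intensity = 0.327298 / 0.489603 × 100 = 66.85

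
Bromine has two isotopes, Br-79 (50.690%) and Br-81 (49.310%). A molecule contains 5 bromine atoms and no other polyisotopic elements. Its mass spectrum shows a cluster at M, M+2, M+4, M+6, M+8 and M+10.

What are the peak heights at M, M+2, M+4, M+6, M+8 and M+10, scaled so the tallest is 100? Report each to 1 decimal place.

10.6 : 51.4 : 100.0 : 97.3 : 47.3 : 9.2

The 5 Br atoms are independent, so intensities follow the terms of (0.50690 + 0.49310)^5.
P(M) = 0.50690^5 = 0.033467
P(M+2) = 5 × 0.50690^4 × 0.49310^1 = 0.162777
P(M+4) = 10 × 0.50690^3 × 0.49310^2 = 0.316692
P(M+6) = 10 × 0.50690^2 × 0.49310^3 = 0.308070
P(M+8) = 5 × 0.50690^1 × 0.49310^4 = 0.149842
P(M+10) = 0.49310^5 = 0.029152
The M+4 peak is largest (0.316692); scaling to 100 gives 10.6 : 51.4 : 100.0 : 97.3 : 47.3 : 9.2.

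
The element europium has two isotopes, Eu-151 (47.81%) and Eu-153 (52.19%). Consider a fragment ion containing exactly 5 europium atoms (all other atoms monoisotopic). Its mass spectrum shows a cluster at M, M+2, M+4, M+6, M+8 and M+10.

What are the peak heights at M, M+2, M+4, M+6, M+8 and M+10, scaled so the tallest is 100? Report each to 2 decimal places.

The 5 Eu atoms are independent, so intensities follow the terms of (0.4781 + 0.5219)^5.
P(M) = 0.4781^5 = 0.024980
P(M+2) = 5 × 0.4781^4 × 0.5219^1 = 0.136343
P(M+4) = 10 × 0.4781^3 × 0.5219^2 = 0.297667
P(M+6) = 10 × 0.4781^2 × 0.5219^3 = 0.324937
P(M+8) = 5 × 0.4781^1 × 0.5219^4 = 0.177353
P(M+10) = 0.5219^5 = 0.038720
The M+6 peak is largest (0.324937); scaling to 100 gives 7.69 : 41.96 : 91.61 : 100.00 : 54.58 : 11.92.

7.69 : 41.96 : 91.61 : 100.00 : 54.58 : 11.92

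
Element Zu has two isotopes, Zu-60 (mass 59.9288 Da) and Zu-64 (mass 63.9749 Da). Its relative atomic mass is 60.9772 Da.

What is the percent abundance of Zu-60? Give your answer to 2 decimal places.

74.09%

Writing the weighted mean with unknown fraction x of Zu-60:
59.9288·x + 63.9749·(1 − x) = 60.9772
(59.9288 − 63.9749)·x = 60.9772 − 63.9749
x = -2.9977 / -4.0461 = 0.74089 → 74.09% Zu-60, 25.91% Zu-64.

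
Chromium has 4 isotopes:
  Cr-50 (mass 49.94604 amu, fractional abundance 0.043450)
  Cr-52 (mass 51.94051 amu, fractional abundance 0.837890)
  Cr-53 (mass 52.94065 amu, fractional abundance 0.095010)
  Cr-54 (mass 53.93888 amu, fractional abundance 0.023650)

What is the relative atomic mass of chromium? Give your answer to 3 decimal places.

51.996 amu

Average mass = Σ (abundance × isotope mass) = 0.043450 × 49.94604 + 0.837890 × 51.94051 + 0.095010 × 52.94065 + 0.023650 × 53.93888
= 2.170155 + 43.520434 + 5.029891 + 1.275655 = 51.996135 amu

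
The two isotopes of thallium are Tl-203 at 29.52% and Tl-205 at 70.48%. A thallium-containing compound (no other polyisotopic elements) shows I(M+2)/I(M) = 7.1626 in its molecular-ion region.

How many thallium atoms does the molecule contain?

3

With n Tl atoms, P(M+2)/P(M) = C(n,1)·p^(n−1)q / p^n = n·q/p = n · 0.7048/0.2952.
n = 7.1626 × 0.2952/0.7048 = 3.00 ≈ 3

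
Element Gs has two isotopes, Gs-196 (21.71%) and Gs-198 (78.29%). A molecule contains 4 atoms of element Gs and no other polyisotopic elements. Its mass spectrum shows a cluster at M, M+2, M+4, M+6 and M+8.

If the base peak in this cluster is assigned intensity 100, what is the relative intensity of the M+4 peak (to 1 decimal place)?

41.6

Term probabilities: M 0.0022, M+2 0.0320, M+4 0.1733, M+6 0.4167, M+8 0.3757. Base peak = M+6.
P(M+6) = C(4,3) × 0.2171^1 × 0.7829^3 = 4 × 0.2171 × 0.47986478 = 0.416715 (base)
P(M+4) = C(4,2) × 0.2171^2 × 0.7829^2 = 6 × 0.04713241 × 0.61293241 = 0.173334
Relative intensity = 0.173334 / 0.416715 × 100 = 41.6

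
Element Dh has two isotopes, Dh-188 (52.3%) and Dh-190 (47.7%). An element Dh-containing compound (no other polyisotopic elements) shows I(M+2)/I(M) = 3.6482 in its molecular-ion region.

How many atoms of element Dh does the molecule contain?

The M+2/M ratio from n Dh atoms is n · q/p = n · 0.477/0.523.
n = 3.6482 × 0.523/0.477 = 4.00 ≈ 4

4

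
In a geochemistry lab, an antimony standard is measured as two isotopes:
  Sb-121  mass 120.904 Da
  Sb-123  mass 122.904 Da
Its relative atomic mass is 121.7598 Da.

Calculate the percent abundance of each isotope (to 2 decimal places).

Sb-121: 57.21%, Sb-123: 42.79%

Writing the weighted mean with unknown fraction x of Sb-121:
120.904·x + 122.904·(1 − x) = 121.7598
(120.904 − 122.904)·x = 121.7598 − 122.904
x = -1.1442 / -2.000 = 0.57210 → 57.21% Sb-121, 42.79% Sb-123.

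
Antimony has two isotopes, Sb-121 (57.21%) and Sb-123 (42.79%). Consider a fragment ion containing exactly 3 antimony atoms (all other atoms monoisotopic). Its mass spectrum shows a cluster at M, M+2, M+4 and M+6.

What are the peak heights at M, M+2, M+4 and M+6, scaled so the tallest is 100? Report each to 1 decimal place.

44.6 : 100.0 : 74.8 : 18.6

Expanding (0.5721 + 0.4279)^3:
P(M) = 0.5721^3 = 0.187247
P(M+2) = 3 × 0.5721^2 × 0.4279^1 = 0.420153
P(M+4) = 3 × 0.5721^1 × 0.4279^2 = 0.314252
P(M+6) = 0.4279^3 = 0.078348
The M+2 peak is largest (0.420153); scaling to 100 gives 44.6 : 100.0 : 74.8 : 18.6.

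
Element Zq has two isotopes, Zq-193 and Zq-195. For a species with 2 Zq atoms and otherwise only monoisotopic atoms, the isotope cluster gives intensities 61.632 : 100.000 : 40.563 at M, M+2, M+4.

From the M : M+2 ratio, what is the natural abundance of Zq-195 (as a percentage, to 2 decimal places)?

44.79%

Write p for the Zq-193 fraction. I(M+2)/I(M) = [C(2,1)·p^1·(1−p)] / p^2 = 2·(1−p)/p = 100.000/61.632 = 1.6225
(1−p)/p = 1.6225/2 = 0.8113  ⇒  p = 1/(1 + 0.8113) = 0.5521
Zq-193: 55.21%, Zq-195: 44.79%.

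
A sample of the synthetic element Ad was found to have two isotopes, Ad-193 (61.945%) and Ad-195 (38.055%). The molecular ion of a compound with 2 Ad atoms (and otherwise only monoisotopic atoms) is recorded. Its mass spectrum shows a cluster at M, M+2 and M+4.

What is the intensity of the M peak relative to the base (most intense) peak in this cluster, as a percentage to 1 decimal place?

Binomial terms of (0.61945 + 0.38055)^2: M 0.3837, M+2 0.4715, M+4 0.1448 → M+2 is the base peak.
P(M+2) = C(2,1) × 0.61945^1 × 0.38055^1 = 2 × 0.61945 × 0.38055 = 0.471463 (base)
P(M) = C(2,0) × 0.61945^2 × 0.38055^0 = 1 × 0.3837183 × 1.0000 = 0.383718
Relative intensity = 0.383718 / 0.471463 × 100 = 81.4

81.4%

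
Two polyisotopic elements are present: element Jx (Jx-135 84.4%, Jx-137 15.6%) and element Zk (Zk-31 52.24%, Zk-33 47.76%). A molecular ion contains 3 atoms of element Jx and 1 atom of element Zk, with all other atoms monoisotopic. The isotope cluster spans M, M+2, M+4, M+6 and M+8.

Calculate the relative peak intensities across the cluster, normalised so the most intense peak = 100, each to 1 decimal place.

Element Jx pattern (n=3): 0.60121158 : 0.33337325 : 0.06161875 : 0.00379642
Element Zk pattern (n=1): 0.5224 : 0.4776
Convolve the two distributions (both contribute in 2-u steps):
  M: 0.60121158×0.5224 = 0.314073
  M+2: 0.60121158×0.4776 + 0.33337325×0.5224 = 0.461293
  M+4: 0.33337325×0.4776 + 0.06161875×0.5224 = 0.191409
  M+6: 0.06161875×0.4776 + 0.00379642×0.5224 = 0.031412
  M+8: 0.00379642×0.4776 = 0.001813
Scale to base peak (0.461293) = 100: 68.1 : 100.0 : 41.5 : 6.8 : 0.4

68.1 : 100.0 : 41.5 : 6.8 : 0.4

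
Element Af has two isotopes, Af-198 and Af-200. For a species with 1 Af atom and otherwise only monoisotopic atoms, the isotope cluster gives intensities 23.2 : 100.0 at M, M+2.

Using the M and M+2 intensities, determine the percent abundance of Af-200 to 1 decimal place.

Let p = fractional abundance of Af-198. I(M+2)/I(M) = [C(1,1)·p^0·(1−p)] / p^1 = 1·(1−p)/p = 100.0/23.2 = 4.3103
(1−p)/p = 4.3103/1 = 4.3103  ⇒  p = 1/(1 + 4.3103) = 0.1883
Af-198: 18.8%, Af-200: 81.2%.

81.2%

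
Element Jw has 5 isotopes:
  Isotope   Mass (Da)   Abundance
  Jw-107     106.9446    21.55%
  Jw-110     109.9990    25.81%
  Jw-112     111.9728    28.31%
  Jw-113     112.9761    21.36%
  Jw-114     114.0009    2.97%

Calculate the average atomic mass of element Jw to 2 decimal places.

110.65 Da

Average mass = Σ (abundance × isotope mass) = 0.2155 × 106.9446 + 0.2581 × 109.9990 + 0.2831 × 111.9728 + 0.2136 × 112.9761 + 0.0297 × 114.0009
= 23.04656 + 28.39074 + 31.69950 + 24.13169 + 3.38583 = 110.65432 Da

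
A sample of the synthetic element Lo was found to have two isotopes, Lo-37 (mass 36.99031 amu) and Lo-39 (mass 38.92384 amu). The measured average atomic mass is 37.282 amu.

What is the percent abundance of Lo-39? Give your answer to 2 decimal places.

15.09%

Writing the weighted mean with unknown fraction x of Lo-37:
36.99031·x + 38.92384·(1 − x) = 37.282
(36.99031 − 38.92384)·x = 37.282 − 38.92384
x = -1.64184 / -1.93353 = 0.84914 → 84.91% Lo-37, 15.09% Lo-39.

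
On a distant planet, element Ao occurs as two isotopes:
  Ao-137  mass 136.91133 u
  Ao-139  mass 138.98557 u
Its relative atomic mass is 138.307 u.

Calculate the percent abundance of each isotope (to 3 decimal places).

With x = fraction of Ao-137 (so Ao-139 is 1 − x):
136.91133·x + 138.98557·(1 − x) = 138.307
(136.91133 − 138.98557)·x = 138.307 − 138.98557
x = -0.67857 / -2.07424 = 0.32714 → 32.714% Ao-137, 67.286% Ao-139.

Ao-137: 32.714%, Ao-139: 67.286%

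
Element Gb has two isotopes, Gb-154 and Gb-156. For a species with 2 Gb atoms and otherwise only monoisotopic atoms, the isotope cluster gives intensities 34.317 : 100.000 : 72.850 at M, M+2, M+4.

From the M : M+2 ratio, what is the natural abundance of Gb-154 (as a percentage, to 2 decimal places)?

40.70%

If p is the fraction of Gb that is Gb-154, then I(M+2)/I(M) = [C(2,1)·p^1·(1−p)] / p^2 = 2·(1−p)/p = 100.000/34.317 = 2.9140
(1−p)/p = 2.9140/2 = 1.4570  ⇒  p = 1/(1 + 1.4570) = 0.4070
Gb-154: 40.70%, Gb-156: 59.30%.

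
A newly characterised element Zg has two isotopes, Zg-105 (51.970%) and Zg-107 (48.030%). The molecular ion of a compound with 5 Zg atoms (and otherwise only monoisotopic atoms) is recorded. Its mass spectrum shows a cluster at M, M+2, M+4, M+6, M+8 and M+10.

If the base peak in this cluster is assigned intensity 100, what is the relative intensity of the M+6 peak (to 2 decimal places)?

92.42

Term probabilities: M 0.0379, M+2 0.1752, M+4 0.3238, M+6 0.2993, M+8 0.1383, M+10 0.0256. Base peak = M+4.
P(M+4) = C(5,2) × 0.51970^3 × 0.48030^2 = 10 × 0.14036478 × 0.23068809 = 0.323805 (base)
P(M+6) = C(5,3) × 0.51970^2 × 0.48030^3 = 10 × 0.27008809 × 0.11079949 = 0.299256
Relative intensity = 0.299256 / 0.323805 × 100 = 92.42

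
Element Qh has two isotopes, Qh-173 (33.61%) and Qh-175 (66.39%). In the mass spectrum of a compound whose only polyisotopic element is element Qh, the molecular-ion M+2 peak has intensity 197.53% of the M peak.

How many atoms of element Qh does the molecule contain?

1

With n Qh atoms, P(M+2)/P(M) = C(n,1)·p^(n−1)q / p^n = n·q/p = n · 0.6639/0.3361.
n = 1.9753 × 0.3361/0.6639 = 1.00 ≈ 1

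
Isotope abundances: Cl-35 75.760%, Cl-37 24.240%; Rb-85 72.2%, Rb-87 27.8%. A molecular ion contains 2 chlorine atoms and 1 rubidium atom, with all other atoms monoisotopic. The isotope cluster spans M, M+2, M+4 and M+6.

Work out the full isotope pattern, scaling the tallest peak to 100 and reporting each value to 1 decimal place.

97.6 : 100.0 : 34.0 : 3.8

Chlorine pattern (n=2): 0.57395776 : 0.36728448 : 0.05875776
Rubidium pattern (n=1): 0.7220 : 0.2780
Convolve the two distributions (both contribute in 2-u steps):
  M: 0.57395776×0.7220 = 0.414398
  M+2: 0.57395776×0.2780 + 0.36728448×0.7220 = 0.424740
  M+4: 0.36728448×0.2780 + 0.05875776×0.7220 = 0.144528
  M+6: 0.05875776×0.2780 = 0.016335
Scale to base peak (0.424740) = 100: 97.6 : 100.0 : 34.0 : 3.8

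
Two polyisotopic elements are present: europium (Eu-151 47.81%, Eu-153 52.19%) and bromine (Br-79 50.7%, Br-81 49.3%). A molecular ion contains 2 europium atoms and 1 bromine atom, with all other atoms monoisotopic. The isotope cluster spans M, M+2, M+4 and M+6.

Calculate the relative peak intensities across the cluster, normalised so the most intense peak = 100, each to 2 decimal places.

Europium pattern (n=2): 0.22857961 : 0.49904078 : 0.27237961
Bromine pattern (n=1): 0.5070 : 0.4930
Convolve the two distributions (both contribute in 2-u steps):
  M: 0.22857961×0.5070 = 0.115890
  M+2: 0.22857961×0.4930 + 0.49904078×0.5070 = 0.365703
  M+4: 0.49904078×0.4930 + 0.27237961×0.5070 = 0.384124
  M+6: 0.27237961×0.4930 = 0.134283
Scale to base peak (0.384124) = 100: 30.17 : 95.20 : 100.00 : 34.96

30.17 : 95.20 : 100.00 : 34.96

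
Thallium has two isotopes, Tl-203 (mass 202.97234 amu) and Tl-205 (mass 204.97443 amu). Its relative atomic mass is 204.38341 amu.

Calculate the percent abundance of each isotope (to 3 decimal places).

Writing the weighted mean with unknown fraction x of Tl-203:
202.97234·x + 204.97443·(1 − x) = 204.38341
(202.97234 − 204.97443)·x = 204.38341 − 204.97443
x = -0.59102 / -2.00209 = 0.29520 → 29.520% Tl-203, 70.480% Tl-205.

Tl-203: 29.520%, Tl-205: 70.480%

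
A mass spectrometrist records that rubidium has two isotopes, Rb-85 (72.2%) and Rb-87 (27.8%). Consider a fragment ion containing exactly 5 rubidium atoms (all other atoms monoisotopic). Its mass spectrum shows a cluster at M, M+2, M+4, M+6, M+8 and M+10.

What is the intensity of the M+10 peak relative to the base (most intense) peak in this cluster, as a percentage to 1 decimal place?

0.4%

(0.722 + 0.278)^5 gives M 0.1962, M+2 0.3777, M+4 0.2909, M+6 0.1120, M+8 0.0216, M+10 0.0017; the largest is M+2.
P(M+2) = C(5,1) × 0.722^4 × 0.278^1 = 5 × 0.27173701 × 0.2780 = 0.377714 (base)
P(M+10) = C(5,5) × 0.722^0 × 0.278^5 = 1 × 1.0000 × 0.00166044 = 0.001660
Relative intensity = 0.001660 / 0.377714 × 100 = 0.4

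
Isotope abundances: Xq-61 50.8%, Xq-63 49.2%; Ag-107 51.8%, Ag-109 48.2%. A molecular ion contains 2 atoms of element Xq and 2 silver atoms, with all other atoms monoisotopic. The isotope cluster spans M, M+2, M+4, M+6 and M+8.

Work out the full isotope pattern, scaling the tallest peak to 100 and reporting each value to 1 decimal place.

18.5 : 70.2 : 100.0 : 63.3 : 15.0

Element Xq pattern (n=2): 0.258064 : 0.499872 : 0.242064
Silver pattern (n=2): 0.268324 : 0.499352 : 0.232324
Convolve the two distributions (both contribute in 2-u steps):
  M: 0.258064×0.268324 = 0.069245
  M+2: 0.258064×0.499352 + 0.499872×0.268324 = 0.262992
  M+4: 0.258064×0.232324 + 0.499872×0.499352 + 0.242064×0.268324 = 0.374518
  M+6: 0.499872×0.232324 + 0.242064×0.499352 = 0.237007
  M+8: 0.242064×0.232324 = 0.056237
Scale to base peak (0.374518) = 100: 18.5 : 70.2 : 100.0 : 63.3 : 15.0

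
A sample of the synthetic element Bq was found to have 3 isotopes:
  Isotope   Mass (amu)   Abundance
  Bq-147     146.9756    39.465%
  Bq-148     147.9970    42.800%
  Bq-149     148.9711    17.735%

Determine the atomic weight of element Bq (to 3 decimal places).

147.767 amu

Average mass = Σ (abundance × isotope mass) = 0.39465 × 146.9756 + 0.42800 × 147.9970 + 0.17735 × 148.9711
= 58.00392 + 63.34272 + 26.42002 = 147.76666 amu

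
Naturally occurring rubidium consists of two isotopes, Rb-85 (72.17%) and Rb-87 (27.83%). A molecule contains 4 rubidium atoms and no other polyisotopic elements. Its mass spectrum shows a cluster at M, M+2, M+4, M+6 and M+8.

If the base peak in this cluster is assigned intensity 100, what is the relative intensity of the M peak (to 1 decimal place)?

64.8

Binomial terms of (0.7217 + 0.2783)^4: M 0.2713, M+2 0.4184, M+4 0.2420, M+6 0.0622, M+8 0.0060 → M+2 is the base peak.
P(M+2) = C(4,1) × 0.7217^3 × 0.2783^1 = 4 × 0.37589809 × 0.2783 = 0.418450 (base)
P(M) = C(4,0) × 0.7217^4 × 0.2783^0 = 1 × 0.27128565 × 1.0000 = 0.271286
Relative intensity = 0.271286 / 0.418450 × 100 = 64.8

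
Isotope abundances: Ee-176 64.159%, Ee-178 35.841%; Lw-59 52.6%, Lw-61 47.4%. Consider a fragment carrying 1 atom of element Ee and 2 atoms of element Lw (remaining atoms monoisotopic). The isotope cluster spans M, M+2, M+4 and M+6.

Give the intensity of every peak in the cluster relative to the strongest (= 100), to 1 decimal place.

42.4 : 100.0 : 77.0 : 19.2

Element Ee pattern (n=1): 0.64159 : 0.35841
Element Lw pattern (n=2): 0.276676 : 0.498648 : 0.224676
Convolve the two distributions (both contribute in 2-u steps):
  M: 0.64159×0.276676 = 0.177513
  M+2: 0.64159×0.498648 + 0.35841×0.276676 = 0.419091
  M+4: 0.64159×0.224676 + 0.35841×0.498648 = 0.322870
  M+6: 0.35841×0.224676 = 0.080526
Scale to base peak (0.419091) = 100: 42.4 : 100.0 : 77.0 : 19.2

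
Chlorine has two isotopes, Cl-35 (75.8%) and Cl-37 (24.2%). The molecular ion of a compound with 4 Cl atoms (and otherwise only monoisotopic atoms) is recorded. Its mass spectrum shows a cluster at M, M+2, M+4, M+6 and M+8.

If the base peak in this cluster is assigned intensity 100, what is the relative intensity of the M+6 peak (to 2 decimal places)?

10.19

Binomial terms of (0.758 + 0.242)^4: M 0.3301, M+2 0.4216, M+4 0.2019, M+6 0.0430, M+8 0.0034 → M+2 is the base peak.
P(M+2) = C(4,1) × 0.758^3 × 0.242^1 = 4 × 0.43551951 × 0.2420 = 0.421583 (base)
P(M+6) = C(4,3) × 0.758^1 × 0.242^3 = 4 × 0.7580 × 0.01417249 = 0.042971
Relative intensity = 0.042971 / 0.421583 × 100 = 10.19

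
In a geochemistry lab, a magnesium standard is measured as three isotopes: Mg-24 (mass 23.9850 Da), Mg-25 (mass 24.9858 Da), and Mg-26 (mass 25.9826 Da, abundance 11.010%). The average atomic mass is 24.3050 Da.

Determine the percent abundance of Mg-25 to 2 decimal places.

Let x and y be the fractions of Mg-24 and Mg-25. Then x + y = 1 − 0.11010 = 0.88990 and 23.9850x + 24.9858y = 24.3050 − 0.11010×25.9826 = 21.44431574.
Substituting: 23.9850x + 24.9858(0.88990 − x) = 21.44431574
(23.9850 − 24.9858)x = -0.79054768  ⇒  x = 0.78992, y = 0.09998
Mg-24: 78.99%, Mg-25: 10.00%.

10.00%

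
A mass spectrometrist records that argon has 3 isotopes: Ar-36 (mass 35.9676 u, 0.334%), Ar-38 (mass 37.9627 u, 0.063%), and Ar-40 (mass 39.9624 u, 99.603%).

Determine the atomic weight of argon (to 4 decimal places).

39.9478 u

Weight each isotope mass by its fractional abundance: 0.00334 × 35.9676 + 0.00063 × 37.9627 + 0.99603 × 39.9624
= 0.12013 + 0.02392 + 39.80375 = 39.94780 u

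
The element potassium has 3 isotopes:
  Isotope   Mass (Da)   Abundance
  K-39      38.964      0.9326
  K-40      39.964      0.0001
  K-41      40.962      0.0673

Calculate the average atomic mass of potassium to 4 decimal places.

The abundance-weighted mean is 0.9326 × 38.964 + 0.0001 × 39.964 + 0.0673 × 40.962
= 36.33783 + 0.00400 + 2.75674 = 39.09857 Da

39.0986 Da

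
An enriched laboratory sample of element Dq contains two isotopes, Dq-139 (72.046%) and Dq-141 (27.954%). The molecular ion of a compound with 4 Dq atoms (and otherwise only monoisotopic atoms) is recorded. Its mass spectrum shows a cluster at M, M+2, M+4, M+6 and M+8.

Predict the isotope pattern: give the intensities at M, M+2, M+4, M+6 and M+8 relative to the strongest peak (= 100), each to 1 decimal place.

64.4 : 100.0 : 58.2 : 15.1 : 1.5

Expanding (0.72046 + 0.27954)^4:
P(M) = 0.72046^4 = 0.269426
P(M+2) = 4 × 0.72046^3 × 0.27954^1 = 0.418151
P(M+4) = 6 × 0.72046^2 × 0.27954^2 = 0.243365
P(M+6) = 4 × 0.72046^1 × 0.27954^3 = 0.062951
P(M+8) = 0.27954^4 = 0.006106
The M+2 peak is largest (0.418151); scaling to 100 gives 64.4 : 100.0 : 58.2 : 15.1 : 1.5.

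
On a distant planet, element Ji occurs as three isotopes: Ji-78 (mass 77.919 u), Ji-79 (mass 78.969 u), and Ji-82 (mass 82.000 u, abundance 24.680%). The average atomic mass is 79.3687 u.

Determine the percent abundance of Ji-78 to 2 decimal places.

33.18%

The remaining 75.320% is split between Ji-78 (fraction x) and Ji-79 (fraction 0.75320 − x).
Substituting: 77.919x + 78.969(0.75320 − x) = 59.1311
(77.919 − 78.969)x = -0.3483508  ⇒  x = 0.33176, y = 0.42144
Ji-78: 33.18%, Ji-79: 42.14%.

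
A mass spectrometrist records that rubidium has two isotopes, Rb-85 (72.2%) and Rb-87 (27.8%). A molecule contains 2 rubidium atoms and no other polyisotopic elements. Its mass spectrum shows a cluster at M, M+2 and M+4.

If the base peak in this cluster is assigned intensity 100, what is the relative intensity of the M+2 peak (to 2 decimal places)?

77.01

Binomial terms of (0.722 + 0.278)^2: M 0.5213, M+2 0.4014, M+4 0.0773 → M is the base peak.
P(M) = C(2,0) × 0.722^2 × 0.278^0 = 1 × 0.521284 × 1.0000 = 0.521284 (base)
P(M+2) = C(2,1) × 0.722^1 × 0.278^1 = 2 × 0.7220 × 0.2780 = 0.401432
Relative intensity = 0.401432 / 0.521284 × 100 = 77.01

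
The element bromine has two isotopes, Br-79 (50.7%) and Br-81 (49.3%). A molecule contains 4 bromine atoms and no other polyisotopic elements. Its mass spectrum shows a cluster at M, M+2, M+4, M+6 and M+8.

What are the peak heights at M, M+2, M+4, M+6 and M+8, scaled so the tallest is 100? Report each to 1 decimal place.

17.6 : 68.6 : 100.0 : 64.8 : 15.8

Expanding (0.507 + 0.493)^4:
P(M) = 0.507^4 = 0.066074
P(M+2) = 4 × 0.507^3 × 0.493^1 = 0.256999
P(M+4) = 6 × 0.507^2 × 0.493^2 = 0.374853
P(M+6) = 4 × 0.507^1 × 0.493^3 = 0.243001
P(M+8) = 0.493^4 = 0.059073
The M+4 peak is largest (0.374853); scaling to 100 gives 17.6 : 68.6 : 100.0 : 64.8 : 15.8.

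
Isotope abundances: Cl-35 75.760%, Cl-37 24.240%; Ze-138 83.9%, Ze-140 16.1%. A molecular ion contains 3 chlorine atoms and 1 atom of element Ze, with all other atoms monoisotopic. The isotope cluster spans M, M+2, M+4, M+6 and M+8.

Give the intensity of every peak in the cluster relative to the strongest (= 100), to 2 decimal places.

86.82 : 100.00 : 42.66 : 7.96 : 0.55

Chlorine pattern (n=3): 0.4348304 : 0.41738208 : 0.13354464 : 0.01424288
Element Ze pattern (n=1): 0.8390 : 0.1610
Convolve the two distributions (both contribute in 2-u steps):
  M: 0.4348304×0.8390 = 0.364823
  M+2: 0.4348304×0.1610 + 0.41738208×0.8390 = 0.420191
  M+4: 0.41738208×0.1610 + 0.13354464×0.8390 = 0.179242
  M+6: 0.13354464×0.1610 + 0.01424288×0.8390 = 0.033450
  M+8: 0.01424288×0.1610 = 0.002293
Scale to base peak (0.420191) = 100: 86.82 : 100.00 : 42.66 : 7.96 : 0.55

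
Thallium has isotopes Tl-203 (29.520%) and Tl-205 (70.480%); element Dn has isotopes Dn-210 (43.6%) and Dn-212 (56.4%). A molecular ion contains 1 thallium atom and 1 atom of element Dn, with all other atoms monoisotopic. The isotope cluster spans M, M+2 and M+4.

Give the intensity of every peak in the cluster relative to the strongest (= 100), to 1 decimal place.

27.2 : 100.0 : 83.9

Thallium pattern (n=1): 0.2952 : 0.7048
Element Dn pattern (n=1): 0.4360 : 0.5640
Convolve the two distributions (both contribute in 2-u steps):
  M: 0.2952×0.4360 = 0.128707
  M+2: 0.2952×0.5640 + 0.7048×0.4360 = 0.473786
  M+4: 0.7048×0.5640 = 0.397507
Scale to base peak (0.473786) = 100: 27.2 : 100.0 : 83.9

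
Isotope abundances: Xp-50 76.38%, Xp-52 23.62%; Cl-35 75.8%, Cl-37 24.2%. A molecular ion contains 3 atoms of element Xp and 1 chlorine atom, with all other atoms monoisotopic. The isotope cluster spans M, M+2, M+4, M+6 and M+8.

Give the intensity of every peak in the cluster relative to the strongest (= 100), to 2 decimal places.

80.19 : 100.00 : 46.76 : 9.72 : 0.76

Element Xp pattern (n=3): 0.44559362 : 0.41339047 : 0.12783821 : 0.0131777
Chlorine pattern (n=1): 0.7580 : 0.2420
Convolve the two distributions (both contribute in 2-u steps):
  M: 0.44559362×0.7580 = 0.337760
  M+2: 0.44559362×0.2420 + 0.41339047×0.7580 = 0.421184
  M+4: 0.41339047×0.2420 + 0.12783821×0.7580 = 0.196942
  M+6: 0.12783821×0.2420 + 0.0131777×0.7580 = 0.040926
  M+8: 0.0131777×0.2420 = 0.003189
Scale to base peak (0.421184) = 100: 80.19 : 100.00 : 46.76 : 9.72 : 0.76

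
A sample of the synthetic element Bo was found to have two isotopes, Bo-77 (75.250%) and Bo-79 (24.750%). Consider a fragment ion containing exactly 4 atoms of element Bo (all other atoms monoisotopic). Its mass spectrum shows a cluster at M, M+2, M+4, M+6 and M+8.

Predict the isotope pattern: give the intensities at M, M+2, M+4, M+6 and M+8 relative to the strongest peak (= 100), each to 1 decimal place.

Each Bo atom is independently Bo-77 (p = 0.75250) or Bo-79 (q = 0.24750); the cluster is the binomial expansion (p + q)^4.
P(M) = 0.75250^4 = 0.320646
P(M+2) = 4 × 0.75250^3 × 0.24750^1 = 0.421847
P(M+4) = 6 × 0.75250^2 × 0.24750^2 = 0.208120
P(M+6) = 4 × 0.75250^1 × 0.24750^3 = 0.045634
P(M+8) = 0.24750^4 = 0.003752
The M+2 peak is largest (0.421847); scaling to 100 gives 76.0 : 100.0 : 49.3 : 10.8 : 0.9.

76.0 : 100.0 : 49.3 : 10.8 : 0.9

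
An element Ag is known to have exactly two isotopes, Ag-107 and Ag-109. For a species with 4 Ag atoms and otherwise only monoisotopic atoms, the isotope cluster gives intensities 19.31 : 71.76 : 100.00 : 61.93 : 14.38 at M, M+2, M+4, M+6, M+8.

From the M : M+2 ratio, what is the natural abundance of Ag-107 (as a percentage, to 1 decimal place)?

51.8%

If p is the fraction of Ag that is Ag-107, then I(M+2)/I(M) = [C(4,1)·p^3·(1−p)] / p^4 = 4·(1−p)/p = 71.76/19.31 = 3.7162
(1−p)/p = 3.7162/4 = 0.9291  ⇒  p = 1/(1 + 0.9291) = 0.5184
Ag-107: 51.8%, Ag-109: 48.2%.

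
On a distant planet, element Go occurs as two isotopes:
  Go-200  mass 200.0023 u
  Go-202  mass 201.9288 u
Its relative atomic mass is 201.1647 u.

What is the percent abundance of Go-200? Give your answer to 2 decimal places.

Writing the weighted mean with unknown fraction x of Go-200:
200.0023·x + 201.9288·(1 − x) = 201.1647
(200.0023 − 201.9288)·x = 201.1647 − 201.9288
x = -0.7641 / -1.9265 = 0.39663 → 39.66% Go-200, 60.34% Go-202.

39.66%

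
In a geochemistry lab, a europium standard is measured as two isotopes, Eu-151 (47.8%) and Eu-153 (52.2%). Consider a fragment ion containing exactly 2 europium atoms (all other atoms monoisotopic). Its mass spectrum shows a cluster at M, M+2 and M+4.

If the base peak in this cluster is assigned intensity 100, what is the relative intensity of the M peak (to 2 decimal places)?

(0.478 + 0.522)^2 gives M 0.2285, M+2 0.4990, M+4 0.2725; the largest is M+2.
P(M+2) = C(2,1) × 0.478^1 × 0.522^1 = 2 × 0.4780 × 0.5220 = 0.499032 (base)
P(M) = C(2,0) × 0.478^2 × 0.522^0 = 1 × 0.228484 × 1.0000 = 0.228484
Relative intensity = 0.228484 / 0.499032 × 100 = 45.79

45.79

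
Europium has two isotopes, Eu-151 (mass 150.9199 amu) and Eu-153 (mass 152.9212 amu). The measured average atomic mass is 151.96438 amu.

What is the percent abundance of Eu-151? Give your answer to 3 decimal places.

47.810%

Writing the weighted mean with unknown fraction x of Eu-151:
150.9199·x + 152.9212·(1 − x) = 151.96438
(150.9199 − 152.9212)·x = 151.96438 − 152.9212
x = -0.95682 / -2.0013 = 0.47810 → 47.810% Eu-151, 52.190% Eu-153.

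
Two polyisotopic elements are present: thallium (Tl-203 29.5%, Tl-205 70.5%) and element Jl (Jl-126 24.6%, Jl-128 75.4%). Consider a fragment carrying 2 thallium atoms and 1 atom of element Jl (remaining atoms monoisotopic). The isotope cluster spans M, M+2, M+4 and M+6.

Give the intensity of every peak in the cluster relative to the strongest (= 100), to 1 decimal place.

4.9 : 38.5 : 100.0 : 86.0

Thallium pattern (n=2): 0.087025 : 0.41595 : 0.497025
Element Jl pattern (n=1): 0.2460 : 0.7540
Convolve the two distributions (both contribute in 2-u steps):
  M: 0.087025×0.2460 = 0.021408
  M+2: 0.087025×0.7540 + 0.41595×0.2460 = 0.167941
  M+4: 0.41595×0.7540 + 0.497025×0.2460 = 0.435894
  M+6: 0.497025×0.7540 = 0.374757
Scale to base peak (0.435894) = 100: 4.9 : 38.5 : 100.0 : 86.0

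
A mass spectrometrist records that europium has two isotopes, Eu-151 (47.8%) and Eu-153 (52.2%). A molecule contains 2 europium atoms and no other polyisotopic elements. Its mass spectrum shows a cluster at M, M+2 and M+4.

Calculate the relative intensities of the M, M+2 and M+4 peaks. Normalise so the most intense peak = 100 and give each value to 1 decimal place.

45.8 : 100.0 : 54.6

Expanding (0.478 + 0.522)^2:
P(M) = 0.478^2 = 0.228484
P(M+2) = 2 × 0.478^1 × 0.522^1 = 0.499032
P(M+4) = 0.522^2 = 0.272484
The M+2 peak is largest (0.499032); scaling to 100 gives 45.8 : 100.0 : 54.6.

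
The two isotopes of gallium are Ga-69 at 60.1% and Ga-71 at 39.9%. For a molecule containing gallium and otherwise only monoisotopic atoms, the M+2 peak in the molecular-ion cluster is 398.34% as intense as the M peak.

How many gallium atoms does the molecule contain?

6

For n independent Ga atoms, I(M+2)/I(M) = n · (abundance Ga-71) / (abundance Ga-69) = n · 0.399/0.601.
n = 3.9834 × 0.601/0.399 = 6.00 ≈ 6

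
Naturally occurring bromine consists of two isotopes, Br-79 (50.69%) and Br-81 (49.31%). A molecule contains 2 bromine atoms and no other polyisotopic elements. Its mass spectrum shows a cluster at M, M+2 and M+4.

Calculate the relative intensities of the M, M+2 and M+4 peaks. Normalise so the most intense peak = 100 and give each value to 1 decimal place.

The 2 Br atoms are independent, so intensities follow the terms of (0.5069 + 0.4931)^2.
P(M) = 0.5069^2 = 0.256948
P(M+2) = 2 × 0.5069^1 × 0.4931^1 = 0.499905
P(M+4) = 0.4931^2 = 0.243148
The M+2 peak is largest (0.499905); scaling to 100 gives 51.4 : 100.0 : 48.6.

51.4 : 100.0 : 48.6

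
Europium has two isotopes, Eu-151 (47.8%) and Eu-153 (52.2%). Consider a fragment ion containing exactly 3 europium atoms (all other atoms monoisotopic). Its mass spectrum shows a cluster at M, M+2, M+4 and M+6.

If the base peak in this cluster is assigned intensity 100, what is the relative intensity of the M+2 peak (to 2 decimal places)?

Binomial terms of (0.478 + 0.522)^3: M 0.1092, M+2 0.3578, M+4 0.3907, M+6 0.1422 → M+4 is the base peak.
P(M+4) = C(3,2) × 0.478^1 × 0.522^2 = 3 × 0.4780 × 0.272484 = 0.390742 (base)
P(M+2) = C(3,1) × 0.478^2 × 0.522^1 = 3 × 0.228484 × 0.5220 = 0.357806
Relative intensity = 0.357806 / 0.390742 × 100 = 91.57

91.57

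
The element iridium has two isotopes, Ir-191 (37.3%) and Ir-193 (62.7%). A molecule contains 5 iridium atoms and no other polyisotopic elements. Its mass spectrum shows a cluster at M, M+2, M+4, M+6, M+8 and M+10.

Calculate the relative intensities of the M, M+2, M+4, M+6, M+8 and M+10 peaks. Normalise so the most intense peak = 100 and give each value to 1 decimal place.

2.1 : 17.7 : 59.5 : 100.0 : 84.0 : 28.3

The 5 Ir atoms are independent, so intensities follow the terms of (0.373 + 0.627)^5.
P(M) = 0.373^5 = 0.007220
P(M+2) = 5 × 0.373^4 × 0.627^1 = 0.060684
P(M+4) = 10 × 0.373^3 × 0.627^2 = 0.204015
P(M+6) = 10 × 0.373^2 × 0.627^3 = 0.342942
P(M+8) = 5 × 0.373^1 × 0.627^4 = 0.288237
P(M+10) = 0.627^5 = 0.096903
The M+6 peak is largest (0.342942); scaling to 100 gives 2.1 : 17.7 : 59.5 : 100.0 : 84.0 : 28.3.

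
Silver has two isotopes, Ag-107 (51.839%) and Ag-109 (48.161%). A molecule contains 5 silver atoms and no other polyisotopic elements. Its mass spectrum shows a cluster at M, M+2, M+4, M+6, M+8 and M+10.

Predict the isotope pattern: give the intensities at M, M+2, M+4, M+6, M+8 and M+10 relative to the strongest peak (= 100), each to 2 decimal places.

11.59 : 53.82 : 100.00 : 92.90 : 43.16 : 8.02

The 5 Ag atoms are independent, so intensities follow the terms of (0.51839 + 0.48161)^5.
P(M) = 0.51839^5 = 0.037435
P(M+2) = 5 × 0.51839^4 × 0.48161^1 = 0.173897
P(M+4) = 10 × 0.51839^3 × 0.48161^2 = 0.323118
P(M+6) = 10 × 0.51839^2 × 0.48161^3 = 0.300192
P(M+8) = 5 × 0.51839^1 × 0.48161^4 = 0.139447
P(M+10) = 0.48161^5 = 0.025911
The M+4 peak is largest (0.323118); scaling to 100 gives 11.59 : 53.82 : 100.00 : 92.90 : 43.16 : 8.02.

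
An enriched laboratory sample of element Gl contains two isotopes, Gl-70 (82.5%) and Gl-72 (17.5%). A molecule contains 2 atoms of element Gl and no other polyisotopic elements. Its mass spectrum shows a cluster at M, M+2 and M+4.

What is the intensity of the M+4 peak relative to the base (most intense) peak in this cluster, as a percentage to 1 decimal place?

4.5%

(0.825 + 0.175)^2 gives M 0.6806, M+2 0.2888, M+4 0.0306; the largest is M.
P(M) = C(2,0) × 0.825^2 × 0.175^0 = 1 × 0.680625 × 1.0000 = 0.680625 (base)
P(M+4) = C(2,2) × 0.825^0 × 0.175^2 = 1 × 1.0000 × 0.030625 = 0.030625
Relative intensity = 0.030625 / 0.680625 × 100 = 4.5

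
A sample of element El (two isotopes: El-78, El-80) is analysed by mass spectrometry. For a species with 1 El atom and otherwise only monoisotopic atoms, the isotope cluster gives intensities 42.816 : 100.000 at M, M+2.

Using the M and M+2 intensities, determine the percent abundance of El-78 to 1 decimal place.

If p is the fraction of El that is El-78, then I(M+2)/I(M) = [C(1,1)·p^0·(1−p)] / p^1 = 1·(1−p)/p = 100.000/42.816 = 2.3356
(1−p)/p = 2.3356/1 = 2.3356  ⇒  p = 1/(1 + 2.3356) = 0.2998
El-78: 30.0%, El-80: 70.0%.

30.0%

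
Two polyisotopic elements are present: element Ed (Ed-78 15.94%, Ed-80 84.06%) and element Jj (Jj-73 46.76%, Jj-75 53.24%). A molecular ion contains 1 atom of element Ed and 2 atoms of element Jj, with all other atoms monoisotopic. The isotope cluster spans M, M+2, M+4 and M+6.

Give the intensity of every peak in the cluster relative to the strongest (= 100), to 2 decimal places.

7.52 : 56.75 : 100.00 : 51.38

Element Ed pattern (n=1): 0.1594 : 0.8406
Element Jj pattern (n=2): 0.21864976 : 0.49790048 : 0.28344976
Convolve the two distributions (both contribute in 2-u steps):
  M: 0.1594×0.21864976 = 0.034853
  M+2: 0.1594×0.49790048 + 0.8406×0.21864976 = 0.263162
  M+4: 0.1594×0.28344976 + 0.8406×0.49790048 = 0.463717
  M+6: 0.8406×0.28344976 = 0.238268
Scale to base peak (0.463717) = 100: 7.52 : 56.75 : 100.00 : 51.38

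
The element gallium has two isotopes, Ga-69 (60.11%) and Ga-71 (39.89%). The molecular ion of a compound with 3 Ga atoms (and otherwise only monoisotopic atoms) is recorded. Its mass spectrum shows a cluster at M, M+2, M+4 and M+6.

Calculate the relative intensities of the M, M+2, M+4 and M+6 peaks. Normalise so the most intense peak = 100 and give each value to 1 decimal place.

Each Ga atom is independently Ga-69 (p = 0.6011) or Ga-71 (q = 0.3989); the cluster is the binomial expansion (p + q)^3.
P(M) = 0.6011^3 = 0.217190
P(M+2) = 3 × 0.6011^2 × 0.3989^1 = 0.432393
P(M+4) = 3 × 0.6011^1 × 0.3989^2 = 0.286943
P(M+6) = 0.3989^3 = 0.063473
The M+2 peak is largest (0.432393); scaling to 100 gives 50.2 : 100.0 : 66.4 : 14.7.

50.2 : 100.0 : 66.4 : 14.7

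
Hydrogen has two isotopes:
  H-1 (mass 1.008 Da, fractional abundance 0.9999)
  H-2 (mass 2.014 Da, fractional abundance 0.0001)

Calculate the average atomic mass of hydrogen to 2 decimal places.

Average mass = Σ (abundance × isotope mass) = 0.9999 × 1.008 + 0.0001 × 2.014
= 1.0079 + 0.0002 = 1.0081 Da

1.01 Da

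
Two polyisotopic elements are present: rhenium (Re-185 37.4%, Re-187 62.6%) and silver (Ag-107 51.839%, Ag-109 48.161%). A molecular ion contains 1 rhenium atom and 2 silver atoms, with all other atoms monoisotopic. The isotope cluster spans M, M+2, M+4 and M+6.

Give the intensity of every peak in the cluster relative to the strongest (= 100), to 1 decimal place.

Rhenium pattern (n=1): 0.3740 : 0.6260
Silver pattern (n=2): 0.26872819 : 0.49932362 : 0.23194819
Convolve the two distributions (both contribute in 2-u steps):
  M: 0.3740×0.26872819 = 0.100504
  M+2: 0.3740×0.49932362 + 0.6260×0.26872819 = 0.354971
  M+4: 0.3740×0.23194819 + 0.6260×0.49932362 = 0.399325
  M+6: 0.6260×0.23194819 = 0.145200
Scale to base peak (0.399325) = 100: 25.2 : 88.9 : 100.0 : 36.4

25.2 : 88.9 : 100.0 : 36.4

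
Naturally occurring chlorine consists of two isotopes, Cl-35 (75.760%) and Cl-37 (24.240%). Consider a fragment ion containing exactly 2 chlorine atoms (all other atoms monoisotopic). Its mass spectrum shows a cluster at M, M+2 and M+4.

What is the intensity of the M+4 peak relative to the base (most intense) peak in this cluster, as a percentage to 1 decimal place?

10.2%

(0.75760 + 0.24240)^2 gives M 0.5740, M+2 0.3673, M+4 0.0588; the largest is M.
P(M) = C(2,0) × 0.75760^2 × 0.24240^0 = 1 × 0.57395776 × 1.0000 = 0.573958 (base)
P(M+4) = C(2,2) × 0.75760^0 × 0.24240^2 = 1 × 1.0000 × 0.05875776 = 0.058758
Relative intensity = 0.058758 / 0.573958 × 100 = 10.2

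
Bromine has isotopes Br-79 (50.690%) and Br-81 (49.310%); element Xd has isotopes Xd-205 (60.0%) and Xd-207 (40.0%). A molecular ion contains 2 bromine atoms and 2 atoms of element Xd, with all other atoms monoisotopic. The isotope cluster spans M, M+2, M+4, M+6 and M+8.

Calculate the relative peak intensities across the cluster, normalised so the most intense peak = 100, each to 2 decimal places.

25.10 : 82.28 : 100.00 : 53.36 : 10.55

Bromine pattern (n=2): 0.25694761 : 0.49990478 : 0.24314761
Element Xd pattern (n=2): 0.3600 : 0.4800 : 0.1600
Convolve the two distributions (both contribute in 2-u steps):
  M: 0.25694761×0.3600 = 0.092501
  M+2: 0.25694761×0.4800 + 0.49990478×0.3600 = 0.303301
  M+4: 0.25694761×0.1600 + 0.49990478×0.4800 + 0.24314761×0.3600 = 0.368599
  M+6: 0.49990478×0.1600 + 0.24314761×0.4800 = 0.196696
  M+8: 0.24314761×0.1600 = 0.038904
Scale to base peak (0.368599) = 100: 25.10 : 82.28 : 100.00 : 53.36 : 10.55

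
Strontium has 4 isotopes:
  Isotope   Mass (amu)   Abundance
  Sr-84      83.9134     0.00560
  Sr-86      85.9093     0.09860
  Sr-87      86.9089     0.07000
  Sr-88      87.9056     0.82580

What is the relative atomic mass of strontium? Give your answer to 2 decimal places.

87.62 amu

The abundance-weighted mean is 0.00560 × 83.9134 + 0.09860 × 85.9093 + 0.07000 × 86.9089 + 0.82580 × 87.9056
= 0.46992 + 8.47066 + 6.08362 + 72.59244 = 87.61664 amu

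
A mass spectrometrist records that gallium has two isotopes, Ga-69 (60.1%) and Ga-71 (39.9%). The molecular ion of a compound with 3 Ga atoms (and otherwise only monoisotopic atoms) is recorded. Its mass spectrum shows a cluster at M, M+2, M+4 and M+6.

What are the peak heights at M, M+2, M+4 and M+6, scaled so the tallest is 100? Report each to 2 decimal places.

50.21 : 100.00 : 66.39 : 14.69

The 3 Ga atoms are independent, so intensities follow the terms of (0.601 + 0.399)^3.
P(M) = 0.601^3 = 0.217082
P(M+2) = 3 × 0.601^2 × 0.399^1 = 0.432358
P(M+4) = 3 × 0.601^1 × 0.399^2 = 0.287039
P(M+6) = 0.399^3 = 0.063521
The M+2 peak is largest (0.432358); scaling to 100 gives 50.21 : 100.00 : 66.39 : 14.69.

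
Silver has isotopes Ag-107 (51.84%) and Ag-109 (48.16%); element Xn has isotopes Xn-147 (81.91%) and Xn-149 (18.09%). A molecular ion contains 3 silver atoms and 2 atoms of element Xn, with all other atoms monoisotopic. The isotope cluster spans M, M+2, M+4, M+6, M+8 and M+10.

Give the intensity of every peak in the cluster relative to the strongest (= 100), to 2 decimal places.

25.85 : 83.45 : 100.00 : 53.80 : 12.42 : 1.01

Silver pattern (n=3): 0.13931407 : 0.38827347 : 0.36071085 : 0.11170161
Element Xn pattern (n=2): 0.67092481 : 0.29635038 : 0.03272481
Convolve the two distributions (both contribute in 2-u steps):
  M: 0.13931407×0.67092481 = 0.093469
  M+2: 0.13931407×0.29635038 + 0.38827347×0.67092481 = 0.301788
  M+4: 0.13931407×0.03272481 + 0.38827347×0.29635038 + 0.36071085×0.67092481 = 0.361634
  M+6: 0.38827347×0.03272481 + 0.36071085×0.29635038 + 0.11170161×0.67092481 = 0.194546
  M+8: 0.36071085×0.03272481 + 0.11170161×0.29635038 = 0.044907
  M+10: 0.11170161×0.03272481 = 0.003655
Scale to base peak (0.361634) = 100: 25.85 : 83.45 : 100.00 : 53.80 : 12.42 : 1.01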